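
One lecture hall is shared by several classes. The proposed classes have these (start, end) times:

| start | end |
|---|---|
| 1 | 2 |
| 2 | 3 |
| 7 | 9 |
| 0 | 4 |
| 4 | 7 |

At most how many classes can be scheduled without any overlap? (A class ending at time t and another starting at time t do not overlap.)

Order by finish time; keep every interval that doesn't clash with the previous kept one.
By end time: (1,2), (2,3), (0,4), (4,7), (7,9).
Pick (1,2); next start ≥ 2 → (2,3); next start ≥ 3 → (4,7); next start ≥ 7 → (7,9).
Selected 4 classes.

4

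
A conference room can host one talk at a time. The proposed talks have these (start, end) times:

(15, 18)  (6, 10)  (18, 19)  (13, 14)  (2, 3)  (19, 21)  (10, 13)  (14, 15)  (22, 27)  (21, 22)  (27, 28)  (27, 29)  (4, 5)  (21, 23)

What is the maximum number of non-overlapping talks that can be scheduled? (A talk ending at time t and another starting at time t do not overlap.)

12

Greedy by earliest finish: after sorting by end time, pick each interval compatible with the last pick.
Sorted by end: (2,3)  (4,5)  (6,10)  (10,13)  (13,14)  (14,15)  (15,18)  (18,19)  (19,21)  (21,22)  (21,23)  (22,27)  (27,28)  (27,29)
take (2,3); take (4,5); take (6,10); take (10,13); take (13,14); take (14,15); take (15,18); take (18,19); take (19,21); take (21,22); take (22,27); take (27,28); skip (27,29).
Selected 12 talks.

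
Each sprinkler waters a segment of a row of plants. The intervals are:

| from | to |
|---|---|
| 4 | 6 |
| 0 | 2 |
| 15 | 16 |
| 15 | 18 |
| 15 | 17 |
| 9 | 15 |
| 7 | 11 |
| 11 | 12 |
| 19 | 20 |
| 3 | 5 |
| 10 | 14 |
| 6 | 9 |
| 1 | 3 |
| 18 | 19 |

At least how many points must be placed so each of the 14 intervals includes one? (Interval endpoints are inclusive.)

6

Sort by right endpoint; whenever an interval is uncovered, place a point at its right end.
Sorted: [0,2] [1,3] [3,5] [4,6] [6,9] [7,11] [11,12] [10,14] [9,15] [15,16] [15,17] [15,18] [18,19] [19,20]
{[0,2],[1,3]} hit by 2; {[3,5],[4,6]} hit by 5; {[6,9],[7,11]} hit by 9; {[11,12],[10,14],[9,15]} hit by 12; {[15,16],[15,17],[15,18]} hit by 16; {[18,19],[19,20]} hit by 19.
Points: 2, 5, 9, 12, 16, 19 (6 total).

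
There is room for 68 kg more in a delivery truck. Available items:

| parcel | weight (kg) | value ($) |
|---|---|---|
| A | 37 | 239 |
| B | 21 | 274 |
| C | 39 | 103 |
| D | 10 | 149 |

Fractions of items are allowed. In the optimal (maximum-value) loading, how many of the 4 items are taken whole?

3

Ratios (sorted): D 14.90, B 13.05, A 6.46, C 2.64
take D (10 @ 149); take B (21 @ 274); take A (37 @ 239). Capacity used 68/68.
3 item(s) taken whole.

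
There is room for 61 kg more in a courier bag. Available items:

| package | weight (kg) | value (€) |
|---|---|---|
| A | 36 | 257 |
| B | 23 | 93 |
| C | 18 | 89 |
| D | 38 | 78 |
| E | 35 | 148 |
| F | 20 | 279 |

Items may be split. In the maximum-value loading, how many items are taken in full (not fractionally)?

2

Sort by value per unit weight and fill in that order.
Order: F (279/20=13.95) > A (257/36=7.14) > C (89/18=4.94) > E (148/35=4.23) > B (93/23=4.04) > D (78/38=2.05)
Fill: take F (20 @ 279) → take A (36 @ 257) → take 5/18 of C → 24.72; 61/61 used.
2 item(s) taken whole; one partial (take 5/18 of C).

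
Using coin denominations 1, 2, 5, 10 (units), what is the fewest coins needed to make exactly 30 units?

3

30 = 3×10
Total coins = 3 = 3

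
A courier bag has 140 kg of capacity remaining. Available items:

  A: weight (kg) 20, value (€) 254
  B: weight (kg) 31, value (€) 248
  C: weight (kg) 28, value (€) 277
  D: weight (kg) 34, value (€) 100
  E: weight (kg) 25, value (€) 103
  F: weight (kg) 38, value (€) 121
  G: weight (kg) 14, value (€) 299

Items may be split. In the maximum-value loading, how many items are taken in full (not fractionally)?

5

Order: G (299/14=21.36) > A (254/20=12.70) > C (277/28=9.89) > B (248/31=8.00) > E (103/25=4.12) > F (121/38=3.18) > D (100/34=2.94)
Fill: take G (14 @ 299) → take A (20 @ 254) → take C (28 @ 277) → take B (31 @ 248) → take E (25 @ 103) → take 22/38 of F → 70.05; 140/140 used.
5 item(s) taken whole; one partial (take 22/38 of F).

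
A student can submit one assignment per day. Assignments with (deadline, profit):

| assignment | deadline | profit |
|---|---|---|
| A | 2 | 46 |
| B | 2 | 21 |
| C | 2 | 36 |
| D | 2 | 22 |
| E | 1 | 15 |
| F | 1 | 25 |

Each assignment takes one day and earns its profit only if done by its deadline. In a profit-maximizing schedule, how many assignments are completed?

Take jobs in profit order; each goes to the latest open slot no later than its deadline.
Profit order: A=46 C=36 F=25 D=22 B=21 E=15
Assign: A→slot 2, C→slot 1, F skipped, D skipped, B skipped, E skipped.
Slots: [1:C] [2:A]
2 of 6 scheduled.

2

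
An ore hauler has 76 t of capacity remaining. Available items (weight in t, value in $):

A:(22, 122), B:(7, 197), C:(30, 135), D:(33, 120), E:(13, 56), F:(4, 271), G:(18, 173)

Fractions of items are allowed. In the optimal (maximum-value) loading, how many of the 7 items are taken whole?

Ratios (sorted): F 67.75, B 28.14, G 9.61, A 5.55, C 4.50, E 4.31, D 3.64
take F (4 @ 271); take B (7 @ 197); take G (18 @ 173); take A (22 @ 122); take 25/30 of C → 112.50. Capacity used 76/76.
4 item(s) taken whole; one partial (take 25/30 of C).

4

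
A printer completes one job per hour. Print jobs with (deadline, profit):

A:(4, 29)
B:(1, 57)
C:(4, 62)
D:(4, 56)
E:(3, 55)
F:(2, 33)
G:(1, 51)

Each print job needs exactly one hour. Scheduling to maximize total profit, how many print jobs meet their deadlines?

4

Profit order: C=62 B=57 D=56 E=55 G=51 F=33 A=29
Assign: C→slot 4, B→slot 1, D→slot 3, E→slot 2, G skipped, F skipped, A skipped.
Slots: [1:B] [2:E] [3:D] [4:C]
4 of 7 scheduled.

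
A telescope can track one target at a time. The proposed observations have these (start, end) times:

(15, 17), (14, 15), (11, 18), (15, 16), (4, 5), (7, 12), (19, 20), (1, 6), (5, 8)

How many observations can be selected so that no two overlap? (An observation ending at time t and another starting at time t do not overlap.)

Sorted by end: (4,5)  (1,6)  (5,8)  (7,12)  (14,15)  (15,16)  (15,17)  (11,18)  (19,20)
take (4,5); skip (1,6); take (5,8); take (14,15); take (15,16); skip (15,17); take (19,20).
Selected 5 observations.

5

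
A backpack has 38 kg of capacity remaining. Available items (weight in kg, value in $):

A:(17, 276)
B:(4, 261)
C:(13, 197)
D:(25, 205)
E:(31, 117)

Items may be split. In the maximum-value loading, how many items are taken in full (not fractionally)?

3

Greedy by value/weight ratio, highest first.
Order: B (261/4=65.25) > A (276/17=16.24) > C (197/13=15.15) > D (205/25=8.20) > E (117/31=3.77)
Fill: take B (4 @ 261) → take A (17 @ 276) → take C (13 @ 197) → take 4/25 of D → 32.80; 38/38 used.
3 item(s) taken whole; one partial (take 4/25 of D).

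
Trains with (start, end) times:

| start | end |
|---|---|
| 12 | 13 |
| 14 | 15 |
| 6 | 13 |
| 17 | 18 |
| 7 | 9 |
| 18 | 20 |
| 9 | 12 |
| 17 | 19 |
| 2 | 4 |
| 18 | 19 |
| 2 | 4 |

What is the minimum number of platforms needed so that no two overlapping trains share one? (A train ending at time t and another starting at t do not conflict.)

3

The answer is the maximum number of intervals overlapping at any instant.
starts: [2, 2, 6, 7, 9, 12, 14, 17, 17, 18, 18]
ends:   [4, 4, 9, 12, 13, 13, 15, 18, 19, 19, 20]
s2→1 s2→2 e4→1 e4→0 s6→1 s7→2 e9→1 s9→2 e12→1 s12→2 e13→1 e13→0 s14→1 e15→0 s17→1 s17→2 e18→1 s18→2 s18→3  — peak 3.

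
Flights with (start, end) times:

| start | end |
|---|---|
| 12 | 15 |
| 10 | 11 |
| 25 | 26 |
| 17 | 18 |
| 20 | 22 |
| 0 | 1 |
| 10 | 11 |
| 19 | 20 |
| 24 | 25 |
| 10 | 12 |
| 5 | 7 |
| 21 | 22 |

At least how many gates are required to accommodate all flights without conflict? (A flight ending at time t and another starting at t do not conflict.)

The answer is the maximum number of intervals overlapping at any instant.
starts: [0, 5, 10, 10, 10, 12, 17, 19, 20, 21, 24, 25]
ends:   [1, 7, 11, 11, 12, 15, 18, 20, 22, 22, 25, 26]
s0→1 e1→0 s5→1 e7→0 s10→1 s10→2 s10→3  — peak 3.

3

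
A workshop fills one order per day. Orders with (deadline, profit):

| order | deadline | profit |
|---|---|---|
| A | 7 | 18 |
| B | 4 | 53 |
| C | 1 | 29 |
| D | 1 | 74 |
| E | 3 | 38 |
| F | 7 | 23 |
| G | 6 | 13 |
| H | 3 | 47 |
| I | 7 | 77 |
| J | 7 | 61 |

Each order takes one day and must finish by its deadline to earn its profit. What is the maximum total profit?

By profit: I(d7,77), D(d1,74), J(d7,61), B(d4,53), H(d3,47), E(d3,38), C(d1,29), F(d7,23), A(d7,18), G(d6,13)
I→slot 7; D→slot 1; J→slot 6; B→slot 4; H→slot 3; E→slot 2; C skipped; F→slot 5; A skipped; G skipped.
Profit = 74 + 38 + 47 + 53 + 23 + 61 + 77 = 373

373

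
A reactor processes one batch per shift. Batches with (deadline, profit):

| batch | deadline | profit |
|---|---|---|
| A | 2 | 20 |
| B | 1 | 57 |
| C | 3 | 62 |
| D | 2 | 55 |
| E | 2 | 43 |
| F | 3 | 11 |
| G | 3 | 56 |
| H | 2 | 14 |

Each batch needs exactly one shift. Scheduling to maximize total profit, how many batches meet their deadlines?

3

Profit order: C=62 B=57 G=56 D=55 E=43 A=20 H=14 F=11
Assign: C→slot 3, B→slot 1, G→slot 2, D skipped, E skipped, A skipped, H skipped, F skipped.
Slots: [1:B] [2:G] [3:C]
3 of 8 scheduled.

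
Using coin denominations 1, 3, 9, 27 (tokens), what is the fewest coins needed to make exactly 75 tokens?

Use the largest denomination that fits, subtract, and repeat.
75 = 2×27 + 2×9 + 1×3
Total coins = 2 + 2 + 1 = 5

5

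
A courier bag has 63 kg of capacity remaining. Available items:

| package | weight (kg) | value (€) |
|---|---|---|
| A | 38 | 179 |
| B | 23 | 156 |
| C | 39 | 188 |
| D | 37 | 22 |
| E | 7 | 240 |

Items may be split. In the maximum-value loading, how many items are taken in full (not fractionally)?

Order: E (240/7=34.29) > B (156/23=6.78) > C (188/39=4.82) > A (179/38=4.71) > D (22/37=0.59)
Fill: take E (7 @ 240) → take B (23 @ 156) → take 33/39 of C → 159.08; 63/63 used.
2 item(s) taken whole; one partial (take 33/39 of C).

2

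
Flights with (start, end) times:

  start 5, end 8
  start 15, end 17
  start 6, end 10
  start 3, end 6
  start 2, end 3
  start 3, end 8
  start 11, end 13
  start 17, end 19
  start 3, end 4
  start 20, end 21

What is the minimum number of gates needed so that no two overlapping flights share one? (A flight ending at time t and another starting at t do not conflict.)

The answer is the maximum number of intervals overlapping at any instant.
Events (time:±→running): 2:+→1 3:-→0 3:+→1 3:+→2 3:+→3 … peak 3.

3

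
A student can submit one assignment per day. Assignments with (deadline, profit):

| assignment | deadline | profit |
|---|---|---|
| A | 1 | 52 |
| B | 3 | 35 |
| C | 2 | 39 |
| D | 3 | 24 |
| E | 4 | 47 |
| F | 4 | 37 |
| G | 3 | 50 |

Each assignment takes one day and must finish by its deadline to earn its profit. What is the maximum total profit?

Profit order: A=52 G=50 E=47 C=39 F=37 B=35 D=24
Assign: A→slot 1, G→slot 3, E→slot 4, C→slot 2, F skipped, B skipped, D skipped.
Slots: [1:A] [2:C] [3:G] [4:E]
Profit = 52 + 39 + 50 + 47 = 188

188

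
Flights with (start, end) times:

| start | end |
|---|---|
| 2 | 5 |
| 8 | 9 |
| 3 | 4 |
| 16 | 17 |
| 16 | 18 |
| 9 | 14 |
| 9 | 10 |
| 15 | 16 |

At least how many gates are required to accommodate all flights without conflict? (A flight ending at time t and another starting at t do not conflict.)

Count concurrent intervals with a sweep; the peak is the room count.
starts: [2, 3, 8, 9, 9, 15, 16, 16]
ends:   [4, 5, 9, 10, 14, 16, 17, 18]
s2→1 s3→2  — peak 2.

2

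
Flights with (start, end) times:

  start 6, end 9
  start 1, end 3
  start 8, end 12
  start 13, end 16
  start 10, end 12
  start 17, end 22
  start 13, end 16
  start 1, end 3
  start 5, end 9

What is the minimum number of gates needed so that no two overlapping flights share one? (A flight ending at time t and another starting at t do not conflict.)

3

The answer is the maximum number of intervals overlapping at any instant.
Events (time:±→running): 1:+→1 1:+→2 3:-→1 3:-→0 5:+→1 6:+→2 8:+→3 … peak 3.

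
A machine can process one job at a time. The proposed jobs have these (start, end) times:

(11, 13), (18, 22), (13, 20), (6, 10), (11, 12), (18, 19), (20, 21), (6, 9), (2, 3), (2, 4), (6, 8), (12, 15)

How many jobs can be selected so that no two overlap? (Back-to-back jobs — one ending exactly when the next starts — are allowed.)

6

Sort by end time and greedily take each interval whose start is ≥ the last chosen end.
By end time: (2,3), (2,4), (6,8), (6,9), (6,10), (11,12), (11,13), (12,15), (18,19), (13,20), (20,21), (18,22).
Pick (2,3); next start ≥ 3 → (6,8); next start ≥ 8 → (11,12); next start ≥ 12 → (12,15); next start ≥ 15 → (18,19); next start ≥ 19 → (20,21).
Selected 6 jobs.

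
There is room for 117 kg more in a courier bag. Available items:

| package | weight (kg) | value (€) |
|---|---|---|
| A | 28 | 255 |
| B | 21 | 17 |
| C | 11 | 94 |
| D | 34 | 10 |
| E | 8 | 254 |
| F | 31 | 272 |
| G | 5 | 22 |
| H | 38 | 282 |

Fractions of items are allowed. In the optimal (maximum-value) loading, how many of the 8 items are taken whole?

Greedy by value/weight ratio, highest first.
Ratios (sorted): E 31.75, A 9.11, F 8.77, C 8.55, H 7.42, G 4.40, B 0.81, D 0.29
take E (8 @ 254); take A (28 @ 255); take F (31 @ 272); take C (11 @ 94); take H (38 @ 282); take 1/5 of G → 4.40. Capacity used 117/117.
5 item(s) taken whole; one partial (take 1/5 of G).

5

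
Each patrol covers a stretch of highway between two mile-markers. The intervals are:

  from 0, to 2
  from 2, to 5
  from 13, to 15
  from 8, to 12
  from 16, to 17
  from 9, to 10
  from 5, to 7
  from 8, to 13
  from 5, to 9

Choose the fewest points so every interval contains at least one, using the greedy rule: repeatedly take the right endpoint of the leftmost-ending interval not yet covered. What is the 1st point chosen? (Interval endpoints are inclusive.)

2

Sort by right endpoint; whenever an interval is uncovered, place a point at its right end.
Sorted: [0,2] [2,5] [5,7] [5,9] [9,10] [8,12] [8,13] [13,15] [16,17]
{[0,2],[2,5]} hit by 2; {[5,7],[5,9]} hit by 7; {[9,10],[8,12],[8,13]} hit by 10; {[13,15]} hit by 15; {[16,17]} hit by 17.
Points: 2, 7, 10, 15, 17 (5 total).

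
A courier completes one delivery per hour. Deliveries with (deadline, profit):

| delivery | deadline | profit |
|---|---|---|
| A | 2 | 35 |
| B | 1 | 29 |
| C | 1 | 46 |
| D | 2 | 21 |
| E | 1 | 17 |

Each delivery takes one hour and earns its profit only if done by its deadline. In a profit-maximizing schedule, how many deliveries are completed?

Sort by profit descending; place each in the latest free slot ≤ its deadline.
By profit: C(d1,46), A(d2,35), B(d1,29), D(d2,21), E(d1,17)
C→slot 1; A→slot 2; B skipped; D skipped; E skipped.
2 of 5 scheduled.

2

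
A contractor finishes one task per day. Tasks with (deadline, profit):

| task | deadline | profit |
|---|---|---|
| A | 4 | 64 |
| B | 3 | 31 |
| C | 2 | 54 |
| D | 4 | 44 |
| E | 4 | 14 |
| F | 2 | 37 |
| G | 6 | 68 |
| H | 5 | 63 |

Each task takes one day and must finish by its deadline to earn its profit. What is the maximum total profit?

330

Take jobs in profit order; each goes to the latest open slot no later than its deadline.
Profit order: G=68 A=64 H=63 C=54 D=44 F=37 B=31 E=14
Assign: G→slot 6, A→slot 4, H→slot 5, C→slot 2, D→slot 3, F→slot 1, B skipped, E skipped.
Slots: [1:F] [2:C] [3:D] [4:A] [5:H] [6:G]
Profit = 37 + 54 + 44 + 64 + 63 + 68 = 330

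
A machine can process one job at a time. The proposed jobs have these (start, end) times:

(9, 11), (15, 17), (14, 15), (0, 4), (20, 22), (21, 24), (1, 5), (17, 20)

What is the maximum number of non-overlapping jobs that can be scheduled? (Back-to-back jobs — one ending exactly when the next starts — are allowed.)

6

Greedy by earliest finish: after sorting by end time, pick each interval compatible with the last pick.
Sorted by end: (0,4)  (1,5)  (9,11)  (14,15)  (15,17)  (17,20)  (20,22)  (21,24)
take (0,4); skip (1,5); take (9,11); take (14,15); take (15,17); take (17,20); take (20,22).
Selected 6 jobs.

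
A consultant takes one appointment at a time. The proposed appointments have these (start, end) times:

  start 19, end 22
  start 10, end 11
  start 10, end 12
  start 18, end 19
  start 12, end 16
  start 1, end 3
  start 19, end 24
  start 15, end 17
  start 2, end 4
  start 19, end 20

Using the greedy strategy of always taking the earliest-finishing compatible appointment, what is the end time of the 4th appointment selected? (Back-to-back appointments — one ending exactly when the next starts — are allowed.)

Greedy by earliest finish: after sorting by end time, pick each interval compatible with the last pick.
By end time: (1,3), (2,4), (10,11), (10,12), (12,16), (15,17), (18,19), (19,20), (19,22), (19,24).
Pick (1,3); next start ≥ 3 → (10,11); next start ≥ 11 → (12,16); next start ≥ 16 → (18,19); next start ≥ 19 → (19,20).
Selected: (1,3) (10,11) (12,16) (18,19) (19,20)

19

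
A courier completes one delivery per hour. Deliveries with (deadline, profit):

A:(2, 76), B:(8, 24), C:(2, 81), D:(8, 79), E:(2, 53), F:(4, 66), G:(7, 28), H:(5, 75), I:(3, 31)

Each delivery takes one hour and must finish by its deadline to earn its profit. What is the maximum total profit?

460

Sort by profit descending; place each in the latest free slot ≤ its deadline.
By profit: C(d2,81), D(d8,79), A(d2,76), H(d5,75), F(d4,66), E(d2,53), I(d3,31), G(d7,28), B(d8,24)
C→slot 2; D→slot 8; A→slot 1; H→slot 5; F→slot 4; E skipped; I→slot 3; G→slot 7; B→slot 6.
Profit = 76 + 81 + 31 + 66 + 75 + 24 + 28 + 79 = 460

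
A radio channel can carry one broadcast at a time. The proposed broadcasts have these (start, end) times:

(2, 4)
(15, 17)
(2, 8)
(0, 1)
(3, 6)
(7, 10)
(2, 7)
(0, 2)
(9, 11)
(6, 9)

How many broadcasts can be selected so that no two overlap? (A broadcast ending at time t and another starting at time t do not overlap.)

5

Sort by end time and greedily take each interval whose start is ≥ the last chosen end.
Sorted by end: (0,1)  (0,2)  (2,4)  (3,6)  (2,7)  (2,8)  (6,9)  (7,10)  (9,11)  (15,17)
take (0,1); take (2,4); take (6,9); skip (7,10); take (9,11); take (15,17).
Selected 5 broadcasts.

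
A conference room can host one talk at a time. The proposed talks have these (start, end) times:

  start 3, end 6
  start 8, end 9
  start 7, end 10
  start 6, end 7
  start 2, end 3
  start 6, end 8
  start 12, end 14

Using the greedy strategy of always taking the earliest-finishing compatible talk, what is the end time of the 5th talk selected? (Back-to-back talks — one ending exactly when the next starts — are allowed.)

14

Sort by end time and greedily take each interval whose start is ≥ the last chosen end.
By end time: (2,3), (3,6), (6,7), (6,8), (8,9), (7,10), (12,14).
Pick (2,3); next start ≥ 3 → (3,6); next start ≥ 6 → (6,7); next start ≥ 7 → (8,9); next start ≥ 9 → (12,14).
Selected: (2,3) (3,6) (6,7) (8,9) (12,14)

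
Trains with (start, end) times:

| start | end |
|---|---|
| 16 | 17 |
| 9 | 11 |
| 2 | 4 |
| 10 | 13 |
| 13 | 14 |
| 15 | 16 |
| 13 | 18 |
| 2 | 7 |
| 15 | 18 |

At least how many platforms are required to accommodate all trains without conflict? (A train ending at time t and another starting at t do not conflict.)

starts: [2, 2, 9, 10, 13, 13, 15, 15, 16]
ends:   [4, 7, 11, 13, 14, 16, 17, 18, 18]
s2→1 s2→2 e4→1 e7→0 s9→1 s10→2 e11→1 e13→0 s13→1 s13→2 e14→1 s15→2 s15→3  — peak 3.

3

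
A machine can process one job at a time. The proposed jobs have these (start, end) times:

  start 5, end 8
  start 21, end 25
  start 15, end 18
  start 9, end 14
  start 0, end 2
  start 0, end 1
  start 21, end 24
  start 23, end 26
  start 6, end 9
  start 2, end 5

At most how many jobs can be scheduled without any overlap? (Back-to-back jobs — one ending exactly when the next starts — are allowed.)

6

Sort by end time and greedily take each interval whose start is ≥ the last chosen end.
Sorted by end: (0,1)  (0,2)  (2,5)  (5,8)  (6,9)  (9,14)  (15,18)  (21,24)  (21,25)  (23,26)
take (0,1); take (2,5); take (5,8); take (9,14); take (15,18); take (21,24).
Selected 6 jobs.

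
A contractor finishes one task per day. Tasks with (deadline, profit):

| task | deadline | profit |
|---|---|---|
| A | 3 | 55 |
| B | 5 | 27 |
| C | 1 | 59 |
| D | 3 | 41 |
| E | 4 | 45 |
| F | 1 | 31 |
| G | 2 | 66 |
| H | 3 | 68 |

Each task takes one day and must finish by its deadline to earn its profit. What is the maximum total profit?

Profit order: H=68 G=66 C=59 A=55 E=45 D=41 F=31 B=27
Assign: H→slot 3, G→slot 2, C→slot 1, A skipped, E→slot 4, D skipped, F skipped, B→slot 5.
Slots: [1:C] [2:G] [3:H] [4:E] [5:B]
Profit = 59 + 66 + 68 + 45 + 27 = 265

265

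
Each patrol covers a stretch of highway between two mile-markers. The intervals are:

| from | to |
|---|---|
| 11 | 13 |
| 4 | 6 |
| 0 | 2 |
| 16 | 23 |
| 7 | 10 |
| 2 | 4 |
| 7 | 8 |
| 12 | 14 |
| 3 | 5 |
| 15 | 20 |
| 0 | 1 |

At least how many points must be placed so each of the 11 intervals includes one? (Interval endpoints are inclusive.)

Process intervals by earliest right end; each time one isn't hit yet, stab at its right endpoint.
Sorted: [0,1] [0,2] [2,4] [3,5] [4,6] [7,8] [7,10] [11,13] [12,14] [15,20] [16,23]
{[0,1],[0,2]} hit by 1; {[2,4],[3,5],[4,6]} hit by 4; {[7,8],[7,10]} hit by 8; {[11,13],[12,14]} hit by 13; {[15,20],[16,23]} hit by 20.
Points: 1, 4, 8, 13, 20 (5 total).

5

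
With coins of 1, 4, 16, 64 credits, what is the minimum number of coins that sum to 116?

5

Use the largest denomination that fits, subtract, and repeat.
116 − 1×64→52 − 3×16→4 − 1×4→0
Total coins = 1 + 3 + 1 = 5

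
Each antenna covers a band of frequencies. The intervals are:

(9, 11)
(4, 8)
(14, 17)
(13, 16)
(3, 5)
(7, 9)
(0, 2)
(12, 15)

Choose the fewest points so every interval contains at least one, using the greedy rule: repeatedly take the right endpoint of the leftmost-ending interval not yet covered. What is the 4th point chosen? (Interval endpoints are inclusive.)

15

By right end: [0,2]  [3,5]  [4,8]  [7,9]  [9,11]  [12,15]  [13,16]  [14,17]
[0,2] uncovered → point at 2; [3,5] uncovered → point at 5; [7,9] uncovered → point at 9; [12,15] uncovered → point at 15.
Points: 2, 5, 9, 15 (4 total).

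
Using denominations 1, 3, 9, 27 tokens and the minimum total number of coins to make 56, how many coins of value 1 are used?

2

Greedy: take as many of the largest coin as possible, then repeat with the remainder.
56 − 2×27→2 − 2×1→0
Count of 1: 2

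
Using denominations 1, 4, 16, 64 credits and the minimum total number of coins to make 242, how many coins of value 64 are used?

242 − 3×64→50 − 3×16→2 − 2×1→0
Count of 64: 3

3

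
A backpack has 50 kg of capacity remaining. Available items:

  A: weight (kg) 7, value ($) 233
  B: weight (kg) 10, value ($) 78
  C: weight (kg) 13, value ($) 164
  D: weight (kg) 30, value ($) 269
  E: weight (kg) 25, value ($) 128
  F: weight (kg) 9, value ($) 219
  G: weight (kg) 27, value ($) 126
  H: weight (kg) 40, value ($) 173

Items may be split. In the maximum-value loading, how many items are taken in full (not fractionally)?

3

Sort by value per unit weight and fill in that order.
Order: A (233/7=33.29) > F (219/9=24.33) > C (164/13=12.62) > D (269/30=8.97) > B (78/10=7.80) > E (128/25=5.12) > G (126/27=4.67) > H (173/40=4.33)
Fill: take A (7 @ 233) → take F (9 @ 219) → take C (13 @ 164) → take 21/30 of D → 188.30; 50/50 used.
3 item(s) taken whole; one partial (take 21/30 of D).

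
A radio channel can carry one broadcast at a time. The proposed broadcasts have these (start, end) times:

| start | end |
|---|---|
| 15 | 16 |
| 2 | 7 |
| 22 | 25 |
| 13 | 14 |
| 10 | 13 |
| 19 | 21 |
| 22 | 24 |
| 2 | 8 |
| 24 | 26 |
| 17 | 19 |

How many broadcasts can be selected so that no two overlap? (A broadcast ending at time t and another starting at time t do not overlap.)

8

Sort by end time and greedily take each interval whose start is ≥ the last chosen end.
Sorted by end: (2,7)  (2,8)  (10,13)  (13,14)  (15,16)  (17,19)  (19,21)  (22,24)  (22,25)  (24,26)
take (2,7); take (10,13); take (13,14); take (15,16); take (17,19); take (19,21); take (22,24); take (24,26).
Selected 8 broadcasts.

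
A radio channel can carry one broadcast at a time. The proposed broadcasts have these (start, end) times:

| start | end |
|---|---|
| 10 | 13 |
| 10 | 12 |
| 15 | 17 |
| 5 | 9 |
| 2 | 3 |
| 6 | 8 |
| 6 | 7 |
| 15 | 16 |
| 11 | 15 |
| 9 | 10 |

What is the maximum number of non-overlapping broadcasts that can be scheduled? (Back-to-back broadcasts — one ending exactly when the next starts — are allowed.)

5

Order by finish time; keep every interval that doesn't clash with the previous kept one.
Sorted by end: (2,3)  (6,7)  (6,8)  (5,9)  (9,10)  (10,12)  (10,13)  (11,15)  (15,16)  (15,17)
take (2,3); take (6,7); skip (6,8); take (9,10); take (10,12); take (15,16); skip (15,17).
Selected 5 broadcasts.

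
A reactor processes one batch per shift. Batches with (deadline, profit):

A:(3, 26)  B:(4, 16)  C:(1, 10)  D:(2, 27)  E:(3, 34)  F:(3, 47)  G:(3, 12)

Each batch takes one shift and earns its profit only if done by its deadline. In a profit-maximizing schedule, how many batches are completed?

4

Sort by profit descending; place each in the latest free slot ≤ its deadline.
Profit order: F=47 E=34 D=27 A=26 B=16 G=12 C=10
Assign: F→slot 3, E→slot 2, D→slot 1, A skipped, B→slot 4, G skipped, C skipped.
Slots: [1:D] [2:E] [3:F] [4:B]
4 of 7 scheduled.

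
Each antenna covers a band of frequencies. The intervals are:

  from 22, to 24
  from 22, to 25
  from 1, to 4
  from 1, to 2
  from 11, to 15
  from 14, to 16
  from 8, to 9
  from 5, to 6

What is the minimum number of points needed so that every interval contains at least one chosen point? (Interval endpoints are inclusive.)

Process intervals by earliest right end; each time one isn't hit yet, stab at its right endpoint.
By right end: [1,2]  [1,4]  [5,6]  [8,9]  [11,15]  [14,16]  [22,24]  [22,25]
[1,2] uncovered → point at 2; [5,6] uncovered → point at 6; [8,9] uncovered → point at 9; [11,15] uncovered → point at 15; [22,24] uncovered → point at 24.
Points: 2, 6, 9, 15, 24 (5 total).

5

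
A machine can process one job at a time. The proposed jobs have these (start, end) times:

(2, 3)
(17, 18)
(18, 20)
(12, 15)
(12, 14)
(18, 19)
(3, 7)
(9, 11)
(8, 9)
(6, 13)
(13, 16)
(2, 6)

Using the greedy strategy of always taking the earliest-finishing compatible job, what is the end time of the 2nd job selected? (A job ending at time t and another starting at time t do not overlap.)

Sort by end time and greedily take each interval whose start is ≥ the last chosen end.
Sorted by end: (2,3)  (2,6)  (3,7)  (8,9)  (9,11)  (6,13)  (12,14)  (12,15)  (13,16)  (17,18)  (18,19)  (18,20)
take (2,3); take (3,7); take (8,9); take (9,11); skip (6,13); take (12,14); skip (13,16); take (17,18); take (18,19).
Selected: (2,3) (3,7) (8,9) (9,11) (12,14) (17,18) (18,19)

7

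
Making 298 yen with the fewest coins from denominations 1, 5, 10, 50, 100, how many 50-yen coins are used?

1

298 = 2×100 + 1×50 + 4×10 + 1×5 + 3×1
Count of 50: 1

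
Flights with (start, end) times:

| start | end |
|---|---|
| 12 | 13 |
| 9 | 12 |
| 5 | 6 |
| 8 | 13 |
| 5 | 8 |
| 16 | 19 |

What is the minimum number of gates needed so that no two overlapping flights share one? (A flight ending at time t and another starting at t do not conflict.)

2

The answer is the maximum number of intervals overlapping at any instant.
Events (time:±→running): 5:+→1 5:+→2 … peak 2.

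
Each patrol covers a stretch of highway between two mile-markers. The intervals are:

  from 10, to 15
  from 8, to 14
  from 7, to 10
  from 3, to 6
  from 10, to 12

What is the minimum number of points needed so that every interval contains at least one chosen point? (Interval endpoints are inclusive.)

2

Sorted: [3,6] [7,10] [10,12] [8,14] [10,15]
{[3,6]} hit by 6; {[7,10],[10,12],[8,14],[10,15]} hit by 10.
Points: 6, 10 (2 total).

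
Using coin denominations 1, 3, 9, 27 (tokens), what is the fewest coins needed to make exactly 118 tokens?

6

Greedy: take as many of the largest coin as possible, then repeat with the remainder.
118 − 4×27→10 − 1×9→1 − 1×1→0
Total coins = 4 + 1 + 1 = 6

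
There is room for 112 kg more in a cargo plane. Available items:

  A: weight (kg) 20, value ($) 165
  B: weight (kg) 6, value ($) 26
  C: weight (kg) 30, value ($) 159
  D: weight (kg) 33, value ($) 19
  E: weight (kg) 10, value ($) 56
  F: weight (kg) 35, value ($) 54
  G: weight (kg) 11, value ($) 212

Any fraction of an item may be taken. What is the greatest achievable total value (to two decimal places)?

672.00

Ratios (sorted): G 19.27, A 8.25, E 5.60, C 5.30, B 4.33, F 1.54, D 0.58
take G (11 @ 212); take A (20 @ 165); take E (10 @ 56); take C (30 @ 159); take B (6 @ 26); take F (35 @ 54). Capacity used 112/112.
Total value = 672.00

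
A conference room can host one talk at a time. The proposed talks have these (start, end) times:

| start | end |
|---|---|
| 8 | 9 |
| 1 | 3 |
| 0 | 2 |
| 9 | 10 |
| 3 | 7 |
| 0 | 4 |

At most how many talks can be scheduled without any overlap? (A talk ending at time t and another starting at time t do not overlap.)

4

Sort by end time and greedily take each interval whose start is ≥ the last chosen end.
By end time: (0,2), (1,3), (0,4), (3,7), (8,9), (9,10).
Pick (0,2); next start ≥ 2 → (3,7); next start ≥ 7 → (8,9); next start ≥ 9 → (9,10).
Selected 4 talks.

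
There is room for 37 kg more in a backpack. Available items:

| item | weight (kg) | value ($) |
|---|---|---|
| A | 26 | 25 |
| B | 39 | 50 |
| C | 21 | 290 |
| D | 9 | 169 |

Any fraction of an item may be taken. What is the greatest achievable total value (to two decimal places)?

467.97

Sort by value per unit weight and fill in that order.
Ratios (sorted): D 18.78, C 13.81, B 1.28, A 0.96
take D (9 @ 169); take C (21 @ 290); take 7/39 of B → 8.97. Capacity used 37/37.
Total value = 467.97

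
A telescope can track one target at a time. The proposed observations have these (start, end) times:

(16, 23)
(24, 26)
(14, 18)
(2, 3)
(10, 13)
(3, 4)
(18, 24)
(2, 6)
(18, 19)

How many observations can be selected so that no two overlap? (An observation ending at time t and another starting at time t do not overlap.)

6

By end time: (2,3), (3,4), (2,6), (10,13), (14,18), (18,19), (16,23), (18,24), (24,26).
Pick (2,3); next start ≥ 3 → (3,4); next start ≥ 4 → (10,13); next start ≥ 13 → (14,18); next start ≥ 18 → (18,19); next start ≥ 19 → (24,26).
Selected 6 observations.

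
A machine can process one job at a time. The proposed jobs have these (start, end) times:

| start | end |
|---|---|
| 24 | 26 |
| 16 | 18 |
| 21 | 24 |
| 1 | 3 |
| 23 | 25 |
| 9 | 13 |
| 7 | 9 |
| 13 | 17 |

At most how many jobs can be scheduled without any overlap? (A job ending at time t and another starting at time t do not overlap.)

Greedy by earliest finish: after sorting by end time, pick each interval compatible with the last pick.
By end time: (1,3), (7,9), (9,13), (13,17), (16,18), (21,24), (23,25), (24,26).
Pick (1,3); next start ≥ 3 → (7,9); next start ≥ 9 → (9,13); next start ≥ 13 → (13,17); next start ≥ 17 → (21,24); next start ≥ 24 → (24,26).
Selected 6 jobs.

6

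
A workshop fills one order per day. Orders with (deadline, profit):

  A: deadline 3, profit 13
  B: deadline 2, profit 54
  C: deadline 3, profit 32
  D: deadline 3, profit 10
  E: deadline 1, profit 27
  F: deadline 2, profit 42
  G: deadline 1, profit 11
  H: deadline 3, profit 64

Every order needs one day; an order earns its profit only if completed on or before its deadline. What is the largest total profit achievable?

160

By profit: H(d3,64), B(d2,54), F(d2,42), C(d3,32), E(d1,27), A(d3,13), G(d1,11), D(d3,10)
H→slot 3; B→slot 2; F→slot 1; C skipped; E skipped; A skipped; G skipped; D skipped.
Profit = 42 + 54 + 64 = 160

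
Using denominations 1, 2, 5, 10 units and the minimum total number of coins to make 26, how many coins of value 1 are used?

Greedy: take as many of the largest coin as possible, then repeat with the remainder.
26 = 2×10 + 1×5 + 1×1
Count of 1: 1

1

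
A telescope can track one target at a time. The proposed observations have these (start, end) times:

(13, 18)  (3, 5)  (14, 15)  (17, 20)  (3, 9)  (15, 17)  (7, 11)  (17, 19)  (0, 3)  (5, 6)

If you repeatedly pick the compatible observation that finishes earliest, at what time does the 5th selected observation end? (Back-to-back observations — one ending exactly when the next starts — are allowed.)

15

By end time: (0,3), (3,5), (5,6), (3,9), (7,11), (14,15), (15,17), (13,18), (17,19), (17,20).
Pick (0,3); next start ≥ 3 → (3,5); next start ≥ 5 → (5,6); next start ≥ 6 → (7,11); next start ≥ 11 → (14,15); next start ≥ 15 → (15,17); next start ≥ 17 → (17,19).
Selected: (0,3) (3,5) (5,6) (7,11) (14,15) (15,17) (17,19)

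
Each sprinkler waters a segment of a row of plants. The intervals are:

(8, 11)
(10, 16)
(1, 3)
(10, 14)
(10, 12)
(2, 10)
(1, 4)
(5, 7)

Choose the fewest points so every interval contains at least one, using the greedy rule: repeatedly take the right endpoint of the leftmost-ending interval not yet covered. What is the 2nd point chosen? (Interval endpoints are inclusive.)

By right end: [1,3]  [1,4]  [5,7]  [2,10]  [8,11]  [10,12]  [10,14]  [10,16]
[1,3] uncovered → point at 3; [5,7] uncovered → point at 7; [8,11] uncovered → point at 11.
Points: 3, 7, 11 (3 total).

7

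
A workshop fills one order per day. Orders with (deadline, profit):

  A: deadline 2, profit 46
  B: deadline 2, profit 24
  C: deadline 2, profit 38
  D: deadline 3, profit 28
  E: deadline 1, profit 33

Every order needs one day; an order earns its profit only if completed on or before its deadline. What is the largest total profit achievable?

112

Sort by profit descending; place each in the latest free slot ≤ its deadline.
By profit: A(d2,46), C(d2,38), E(d1,33), D(d3,28), B(d2,24)
A→slot 2; C→slot 1; E skipped; D→slot 3; B skipped.
Profit = 38 + 46 + 28 = 112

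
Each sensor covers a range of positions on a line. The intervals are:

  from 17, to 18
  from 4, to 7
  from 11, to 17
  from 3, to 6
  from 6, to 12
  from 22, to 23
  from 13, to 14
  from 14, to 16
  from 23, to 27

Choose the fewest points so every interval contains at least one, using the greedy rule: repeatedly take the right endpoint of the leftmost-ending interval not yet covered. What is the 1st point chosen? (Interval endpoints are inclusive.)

Sort by right endpoint; whenever an interval is uncovered, place a point at its right end.
By right end: [3,6]  [4,7]  [6,12]  [13,14]  [14,16]  [11,17]  [17,18]  [22,23]  [23,27]
[3,6] uncovered → point at 6; [13,14] uncovered → point at 14; [17,18] uncovered → point at 18; [22,23] uncovered → point at 23.
Points: 6, 14, 18, 23 (4 total).

6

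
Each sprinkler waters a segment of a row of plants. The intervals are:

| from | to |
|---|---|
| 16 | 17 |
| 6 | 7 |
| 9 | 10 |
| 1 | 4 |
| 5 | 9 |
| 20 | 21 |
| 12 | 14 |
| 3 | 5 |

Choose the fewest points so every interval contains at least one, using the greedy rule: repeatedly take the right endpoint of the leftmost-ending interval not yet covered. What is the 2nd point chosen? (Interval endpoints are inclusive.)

7

Process intervals by earliest right end; each time one isn't hit yet, stab at its right endpoint.
By right end: [1,4]  [3,5]  [6,7]  [5,9]  [9,10]  [12,14]  [16,17]  [20,21]
[1,4] uncovered → point at 4; [6,7] uncovered → point at 7; [9,10] uncovered → point at 10; [12,14] uncovered → point at 14; [16,17] uncovered → point at 17; [20,21] uncovered → point at 21.
Points: 4, 7, 10, 14, 17, 21 (6 total).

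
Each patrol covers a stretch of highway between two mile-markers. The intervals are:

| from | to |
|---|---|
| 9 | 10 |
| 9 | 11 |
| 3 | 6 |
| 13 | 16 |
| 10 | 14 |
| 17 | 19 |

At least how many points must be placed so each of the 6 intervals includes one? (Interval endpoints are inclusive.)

4

Process intervals by earliest right end; each time one isn't hit yet, stab at its right endpoint.
By right end: [3,6]  [9,10]  [9,11]  [10,14]  [13,16]  [17,19]
[3,6] uncovered → point at 6; [9,10] uncovered → point at 10; [13,16] uncovered → point at 16; [17,19] uncovered → point at 19.
Points: 6, 10, 16, 19 (4 total).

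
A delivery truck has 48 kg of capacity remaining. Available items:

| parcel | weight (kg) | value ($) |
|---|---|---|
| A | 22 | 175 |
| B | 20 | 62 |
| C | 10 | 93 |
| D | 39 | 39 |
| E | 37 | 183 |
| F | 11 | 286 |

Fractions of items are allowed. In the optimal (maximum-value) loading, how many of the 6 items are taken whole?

Sort by value per unit weight and fill in that order.
Ratios (sorted): F 26.00, C 9.30, A 7.95, E 4.95, B 3.10, D 1.00
take F (11 @ 286); take C (10 @ 93); take A (22 @ 175); take 5/37 of E → 24.73. Capacity used 48/48.
3 item(s) taken whole; one partial (take 5/37 of E).

3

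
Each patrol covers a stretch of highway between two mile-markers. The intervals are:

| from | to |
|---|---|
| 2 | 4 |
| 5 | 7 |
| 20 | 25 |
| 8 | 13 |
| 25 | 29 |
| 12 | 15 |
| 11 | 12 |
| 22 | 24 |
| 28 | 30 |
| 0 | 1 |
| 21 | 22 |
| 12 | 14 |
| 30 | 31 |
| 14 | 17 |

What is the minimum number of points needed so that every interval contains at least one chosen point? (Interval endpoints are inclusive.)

Sort by right endpoint; whenever an interval is uncovered, place a point at its right end.
Sorted: [0,1] [2,4] [5,7] [11,12] [8,13] [12,14] [12,15] [14,17] [21,22] [22,24] [20,25] [25,29] [28,30] [30,31]
{[0,1]} hit by 1; {[2,4]} hit by 4; {[5,7]} hit by 7; {[11,12],[8,13],[12,14],[12,15]} hit by 12; {[14,17]} hit by 17; {[21,22],[22,24],[20,25]} hit by 22; {[25,29],[28,30]} hit by 29; {[30,31]} hit by 31.
Points: 1, 4, 7, 12, 17, 22, 29, 31 (8 total).

8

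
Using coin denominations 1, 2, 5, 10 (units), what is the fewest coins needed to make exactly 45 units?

5

45 − 4×10→5 − 1×5→0
Total coins = 4 + 1 = 5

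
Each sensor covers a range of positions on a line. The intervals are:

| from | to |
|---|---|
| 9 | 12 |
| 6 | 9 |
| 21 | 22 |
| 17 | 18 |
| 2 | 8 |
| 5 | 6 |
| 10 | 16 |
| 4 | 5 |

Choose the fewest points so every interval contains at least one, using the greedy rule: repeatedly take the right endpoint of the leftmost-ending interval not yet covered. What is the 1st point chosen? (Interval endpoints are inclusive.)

Sorted: [4,5] [5,6] [2,8] [6,9] [9,12] [10,16] [17,18] [21,22]
{[4,5],[5,6],[2,8]} hit by 5; {[6,9],[9,12]} hit by 9; {[10,16]} hit by 16; {[17,18]} hit by 18; {[21,22]} hit by 22.
Points: 5, 9, 16, 18, 22 (5 total).

5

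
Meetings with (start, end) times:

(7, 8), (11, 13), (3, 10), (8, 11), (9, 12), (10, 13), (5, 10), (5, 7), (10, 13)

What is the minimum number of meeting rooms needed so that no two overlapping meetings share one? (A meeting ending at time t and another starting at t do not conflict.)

Count concurrent intervals with a sweep; the peak is the room count.
starts: [3, 5, 5, 7, 8, 9, 10, 10, 11]
ends:   [7, 8, 10, 10, 11, 12, 13, 13, 13]
s3→1 s5→2 s5→3 e7→2 s7→3 e8→2 s8→3 s9→4  — peak 4.

4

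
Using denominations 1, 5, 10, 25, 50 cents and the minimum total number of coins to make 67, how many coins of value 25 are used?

67 = 1×50 + 1×10 + 1×5 + 2×1
Count of 25: 0

0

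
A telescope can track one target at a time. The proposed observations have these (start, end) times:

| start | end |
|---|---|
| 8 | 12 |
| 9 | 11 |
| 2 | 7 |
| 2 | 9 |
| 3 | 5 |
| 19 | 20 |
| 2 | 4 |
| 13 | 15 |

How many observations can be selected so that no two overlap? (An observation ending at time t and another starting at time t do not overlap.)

4

Order by finish time; keep every interval that doesn't clash with the previous kept one.
By end time: (2,4), (3,5), (2,7), (2,9), (9,11), (8,12), (13,15), (19,20).
Pick (2,4); next start ≥ 4 → (9,11); next start ≥ 11 → (13,15); next start ≥ 15 → (19,20).
Selected 4 observations.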